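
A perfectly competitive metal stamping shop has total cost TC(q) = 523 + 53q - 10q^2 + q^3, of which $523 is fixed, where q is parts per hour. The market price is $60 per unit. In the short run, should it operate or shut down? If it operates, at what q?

Produce at q = 7

From TC, MC = TC'(q) = 53 - 20q + 3q^2 and AVC = VC/q = 53 - 10q + q^2.
The AVC parabola has its vertex at q = 10/2 = 5, where AVC = 53 - 10·5 + 5^2 = $28.
P = $60 exceeds min AVC = $28, so the firm stays open.
Set P = MC: 60 = 53 - 20q + 3q^2 → -7 - 20q + 3q^2 = 0. The roots are q = -1/3 and q = 7; the profit-maximizing output is on the rising part of MC, so q* = 7.
Check: AVC at q = 7 is $32 ≤ P, so revenue covers variable cost.
Profit = P·q − TC = 60·7 − 747 = -$327, a loss, but smaller than the $523 fixed cost the firm would lose by shutting down.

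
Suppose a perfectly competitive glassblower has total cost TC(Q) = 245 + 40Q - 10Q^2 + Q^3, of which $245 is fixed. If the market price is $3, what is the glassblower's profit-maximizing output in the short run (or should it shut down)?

Strip out fixed cost: VC = 40Q - 10Q^2 + Q^3. Then AVC = 40 - 10Q + Q^2 and MC = 40 - 20Q + 3Q^2.
AVC hits its minimum where MC = AVC, at Q = 5, giving min AVC = 40 - 10·5 + 5^2 = $15.
With P < min AVC ($3 < $15), every unit sold adds to the loss.
The firm minimizes its loss by shutting down and losing only its fixed cost of $245.

Shut down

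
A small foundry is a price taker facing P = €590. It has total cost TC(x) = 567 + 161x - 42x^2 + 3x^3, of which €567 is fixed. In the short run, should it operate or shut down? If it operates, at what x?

Produce at x = 13

Strip out fixed cost: VC = 161x - 42x^2 + 3x^3. Then AVC = 161 - 42x + 3x^2 and MC = 161 - 84x + 9x^2.
AVC is minimized where dAVC/dx = -42 + 6x = 0, at x = 7; min AVC = 161 - 42·7 + 3·7^2 = €14.
Since P = €590 ≥ min AVC = €14, price covers variable cost and the firm should produce.
P = MC gives -429 - 84x + 9x^2 = 0, with roots -11/3 and 13. Take the larger (rising MC): x* = 13.
Check: AVC at x = 13 is €122 ≤ P, so revenue covers variable cost.
Profit = P·x − TC = 590·13 − 2153 = €5517.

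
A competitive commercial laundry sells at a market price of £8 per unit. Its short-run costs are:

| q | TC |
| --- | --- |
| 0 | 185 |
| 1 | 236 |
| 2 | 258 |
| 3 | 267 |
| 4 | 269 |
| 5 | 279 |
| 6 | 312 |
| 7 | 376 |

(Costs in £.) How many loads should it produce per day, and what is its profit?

q = 0 (shut down); profit = -£185

Tabulate TR − TC: q=0: -185; q=1: -228; q=2: -242; q=3: -243; q=4: -237; q=5: -239; q=6: -264; q=7: -320.
Profit is highest at q = 0. Equivalently, the lowest AVC in the table is 94/5 ≈ £18.80 at q = 5, and P = £8 falls below it — price never covers variable cost, so the firm shuts down and loses only its fixed cost.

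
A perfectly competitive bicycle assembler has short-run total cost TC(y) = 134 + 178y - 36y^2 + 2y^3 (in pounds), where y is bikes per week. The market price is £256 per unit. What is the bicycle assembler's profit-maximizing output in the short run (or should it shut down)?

From TC, MC = TC'(y) = 178 - 72y + 6y^2 and AVC = VC/y = 178 - 36y + 2y^2.
AVC is minimized where dAVC/dy = -36 + 4y = 0, at y = 9; min AVC = 178 - 36·9 + 2·9^2 = £16.
Since P = £256 ≥ min AVC = £16, price covers variable cost and the firm should produce.
Solving P = MC: -78 - 72y + 6y^2 = 0 ⇒ y = -1 or 13. On the upward-sloping branch, y* = 13.
Check: AVC at y = 13 is £48 ≤ P, so revenue covers variable cost.
Profit = P·y − TC = 256·13 − 758 = £2570.

Produce at y = 13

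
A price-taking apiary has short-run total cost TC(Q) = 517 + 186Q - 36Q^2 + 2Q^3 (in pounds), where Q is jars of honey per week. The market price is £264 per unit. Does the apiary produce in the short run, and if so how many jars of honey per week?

From TC, MC = TC'(Q) = 186 - 72Q + 6Q^2 and AVC = VC/Q = 186 - 36Q + 2Q^2.
The AVC parabola has its vertex at Q = 36/4 = 9, where AVC = 186 - 36·9 + 2·9^2 = £24.
P = £264 exceeds min AVC = £24, so the firm stays open.
Set P = MC: 264 = 186 - 72Q + 6Q^2 → -78 - 72Q + 6Q^2 = 0. The roots are Q = -1 and Q = 13; the profit-maximizing output is on the rising part of MC, so Q* = 13.
Check: AVC at Q = 13 is £56 ≤ P, so revenue covers variable cost.
Profit = P·Q − TC = 264·13 − 1245 = £2187.

Produce at Q = 13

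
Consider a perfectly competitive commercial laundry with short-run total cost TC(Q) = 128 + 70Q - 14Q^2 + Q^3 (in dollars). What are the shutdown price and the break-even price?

Shutdown price = $21; break-even price = $38

Shutdown price = min AVC. AVC = 70 - 14Q + Q^2, with vertex at Q = 7 and minimum $21.
ATC = 128/Q + 70 - 14Q + Q^2. Setting dATC/dQ = −128/Q^2 − 14 + 2Q = 0 gives Q = 8 (since 2·8^3 − 14·8^2 = 128).
min ATC = 128/8 + 70 − 14·8 + 8^2 = $38. That is the break-even price.
Between these two prices the firm operates at a loss; above $38 it earns a profit.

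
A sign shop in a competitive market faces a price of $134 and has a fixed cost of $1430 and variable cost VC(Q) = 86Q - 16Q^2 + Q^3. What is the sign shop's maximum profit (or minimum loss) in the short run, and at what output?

Profit = -$278 at Q = 12

AVC = 86 - 16Q + Q^2; min AVC = $22 at Q = 8. Since P = $134 ≥ min AVC, the firm produces.
With MC = 86 - 32Q + 3Q^2, P = MC on the upward-sloping part at Q* = 12.
TR = 134·12 = 1608. TC = 1430 + 456 = 1886. Profit = 1608 − 1886 = -$278.
By producing, the firm covers all variable cost plus $1152 of fixed cost; shutting down would lose the full $1430.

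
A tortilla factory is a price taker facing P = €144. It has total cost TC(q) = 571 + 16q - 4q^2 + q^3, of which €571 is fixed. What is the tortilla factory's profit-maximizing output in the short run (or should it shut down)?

Produce at q = 8

From TC, MC = TC'(q) = 16 - 8q + 3q^2 and AVC = VC/q = 16 - 4q + q^2.
The AVC parabola has its vertex at q = 4/2 = 2, where AVC = 16 - 4·2 + 2^2 = €12.
Since P = €144 ≥ min AVC = €12, price covers variable cost and the firm should produce.
Set P = MC: 144 = 16 - 8q + 3q^2 → -128 - 8q + 3q^2 = 0. The roots are q = -16/3 and q = 8; the profit-maximizing output is on the rising part of MC, so q* = 8.
Check: AVC at q = 8 is €48 ≤ P, so revenue covers variable cost.
Profit = P·q − TC = 144·8 − 955 = €197.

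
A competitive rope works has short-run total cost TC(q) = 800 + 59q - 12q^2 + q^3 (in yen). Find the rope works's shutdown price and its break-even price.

AVC = 59 - 12q + q^2; minimized at q = 6, giving min AVC = ¥23. That is the shutdown price.
ATC = 800/q + 59 - 12q + q^2. Setting dATC/dq = −800/q^2 − 12 + 2q = 0 gives q = 10 (since 2·10^3 − 12·10^2 = 800).
min ATC = 800/10 + 59 − 12·10 + 10^2 = ¥119. That is the break-even price.
For ¥23 ≤ P < ¥119 the firm produces at a loss; below ¥23 it shuts down.

Shutdown price = ¥23; break-even price = ¥119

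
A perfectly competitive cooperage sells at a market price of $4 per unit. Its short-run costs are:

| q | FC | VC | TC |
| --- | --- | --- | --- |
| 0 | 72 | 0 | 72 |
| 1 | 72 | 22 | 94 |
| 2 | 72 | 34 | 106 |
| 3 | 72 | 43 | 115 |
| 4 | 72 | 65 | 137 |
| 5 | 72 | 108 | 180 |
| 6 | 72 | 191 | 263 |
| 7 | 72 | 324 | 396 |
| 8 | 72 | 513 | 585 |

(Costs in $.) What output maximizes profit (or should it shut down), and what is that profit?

Tabulate TR − TC: q=0: -72; q=1: -90; q=2: -98; q=3: -103; q=4: -121; q=5: -160; q=6: -239; q=7: -368; q=8: -553.
Profit is highest at q = 0. Equivalently, the lowest AVC in the table is 43/3 ≈ $14.33 at q = 3, and P = $4 falls below it — price never covers variable cost, so the firm shuts down and loses only its fixed cost.

q = 0 (shut down); profit = -$72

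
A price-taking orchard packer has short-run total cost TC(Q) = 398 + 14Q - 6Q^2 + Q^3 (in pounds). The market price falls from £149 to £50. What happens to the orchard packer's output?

AVC = 14 - 6Q + Q^2, minimized at Q = 3 where min AVC = £5. MC = 14 - 12Q + 3Q^2.
At P = £149 ≥ min AVC, set P = MC on the rising branch: Q = 9.
At P = £50 ≥ min AVC, set P = MC: Q = 6. The firm stays open but cuts output.

Output falls from 9 to 6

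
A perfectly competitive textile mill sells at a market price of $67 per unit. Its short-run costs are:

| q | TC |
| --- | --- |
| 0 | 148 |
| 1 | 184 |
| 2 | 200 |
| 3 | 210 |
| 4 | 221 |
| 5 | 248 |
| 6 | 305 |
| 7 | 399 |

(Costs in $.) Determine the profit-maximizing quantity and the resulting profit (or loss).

Compute π = P·q − TC at each output: q=0: -148; q=1: -117; q=2: -66; q=3: -9; q=4: 47; q=5: 87; q=6: 97; q=7: 70.
Profit is maximized at q = 6. AVC there is 157/6 = $26.17 ≤ P, so producing beats shutting down (which would give -$148).

q = 6; profit = $97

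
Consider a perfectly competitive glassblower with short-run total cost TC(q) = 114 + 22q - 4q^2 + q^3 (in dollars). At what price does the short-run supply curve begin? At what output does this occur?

The firm shuts down when price falls below the minimum of average variable cost. AVC = VC/q = 22 - 4q + q^2.
At the minimum of AVC, MC = AVC. MC = 22 - 8q + 3q^2; setting MC = AVC gives 2q^2 - 4q = 0, so q = 2. min AVC = 18.
The firm shuts down for any P below $18.

$18 per unit, at q = 2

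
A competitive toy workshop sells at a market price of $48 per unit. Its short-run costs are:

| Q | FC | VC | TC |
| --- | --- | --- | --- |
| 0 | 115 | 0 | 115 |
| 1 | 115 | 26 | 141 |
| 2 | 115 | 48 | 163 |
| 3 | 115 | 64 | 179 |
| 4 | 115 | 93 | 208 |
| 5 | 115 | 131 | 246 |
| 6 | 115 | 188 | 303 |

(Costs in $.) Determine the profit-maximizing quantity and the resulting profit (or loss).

Q = 5; profit = -$6

Compute π = P·Q − TC at each output: Q=0: -115; Q=1: -93; Q=2: -67; Q=3: -35; Q=4: -16; Q=5: -6; Q=6: -15.
Profit is maximized at Q = 5. AVC there is 131/5 = $26.20 ≤ P, so producing beats shutting down (which would give -$115).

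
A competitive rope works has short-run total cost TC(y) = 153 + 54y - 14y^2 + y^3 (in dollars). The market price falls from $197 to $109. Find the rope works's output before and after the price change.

AVC = 54 - 14y + y^2, minimized at y = 7 where min AVC = $5. MC = 54 - 28y + 3y^2.
With P = $197 above the shutdown price, P = MC gives y = 13.
At P = $109 ≥ min AVC, set P = MC: y = 11. The firm stays open but cuts output.

Output falls from 13 to 11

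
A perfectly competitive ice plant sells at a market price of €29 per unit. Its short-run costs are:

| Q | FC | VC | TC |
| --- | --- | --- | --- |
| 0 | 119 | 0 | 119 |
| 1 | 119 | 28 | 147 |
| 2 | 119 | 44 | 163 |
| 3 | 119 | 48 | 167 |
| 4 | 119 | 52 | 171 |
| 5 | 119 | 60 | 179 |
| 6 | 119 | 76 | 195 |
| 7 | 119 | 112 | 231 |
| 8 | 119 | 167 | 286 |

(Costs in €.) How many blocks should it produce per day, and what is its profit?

Tabulate TR − TC: Q=0: -119; Q=1: -118; Q=2: -105; Q=3: -80; Q=4: -55; Q=5: -34; Q=6: -21; Q=7: -28; Q=8: -54.
Profit is maximized at Q = 6. AVC there is 76/6 = €12.67 ≤ P, so producing beats shutting down (which would give -€119).

Q = 6; profit = -€21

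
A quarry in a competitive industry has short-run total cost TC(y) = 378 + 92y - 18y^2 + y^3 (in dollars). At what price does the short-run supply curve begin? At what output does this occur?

The shutdown price is the minimum of AVC. VC = 92y - 18y^2 + y^3, so AVC = 92 - 18y + y^2.
dAVC/dy = -18 + 2y = 0 gives y = 9. min AVC = 92 - 18·9 + 9^2 = 11.
The firm shuts down for any P below $11.

$11 per unit, at y = 9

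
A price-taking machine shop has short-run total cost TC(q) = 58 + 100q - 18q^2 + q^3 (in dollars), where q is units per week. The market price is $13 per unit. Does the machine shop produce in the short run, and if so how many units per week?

Shut down

Strip out fixed cost: VC = 100q - 18q^2 + q^3. Then AVC = 100 - 18q + q^2 and MC = 100 - 36q + 3q^2.
AVC is minimized where dAVC/dq = -18 + 2q = 0, at q = 9; min AVC = 100 - 18·9 + 9^2 = $19.
With P < min AVC ($13 < $19), every unit sold adds to the loss.
Shutting down limits the loss to fixed cost, $58.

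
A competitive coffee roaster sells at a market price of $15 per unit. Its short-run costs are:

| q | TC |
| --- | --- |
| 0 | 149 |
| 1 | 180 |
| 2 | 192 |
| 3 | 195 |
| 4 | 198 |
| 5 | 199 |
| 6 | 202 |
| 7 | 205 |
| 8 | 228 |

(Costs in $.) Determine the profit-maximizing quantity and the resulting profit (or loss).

q = 7; profit = -$100

Tabulate TR − TC: q=0: -149; q=1: -165; q=2: -162; q=3: -150; q=4: -138; q=5: -124; q=6: -112; q=7: -100; q=8: -108.
Profit is maximized at q = 7. AVC there is 56/7 = $8 ≤ P, so producing beats shutting down (which would give -$149).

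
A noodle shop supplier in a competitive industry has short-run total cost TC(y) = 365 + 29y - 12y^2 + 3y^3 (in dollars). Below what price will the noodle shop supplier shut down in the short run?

The firm shuts down when price falls below the minimum of average variable cost. AVC = VC/y = 29 - 12y + 3y^2.
At the minimum of AVC, MC = AVC. MC = 29 - 24y + 9y^2; setting MC = AVC gives 6y^2 - 12y = 0, so y = 2. min AVC = 17.
So the shutdown price is $17.

$17 per unit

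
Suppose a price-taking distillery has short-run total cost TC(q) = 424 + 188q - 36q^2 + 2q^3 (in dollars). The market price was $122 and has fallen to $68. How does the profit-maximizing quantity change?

AVC = 188 - 36q + 2q^2, minimized at q = 9 where min AVC = $26. MC = 188 - 72q + 6q^2.
With P = $122 above the shutdown price, P = MC gives q = 11.
At P = $68 ≥ min AVC, set P = MC: q = 10. The firm stays open but cuts output.

Output falls from 11 to 10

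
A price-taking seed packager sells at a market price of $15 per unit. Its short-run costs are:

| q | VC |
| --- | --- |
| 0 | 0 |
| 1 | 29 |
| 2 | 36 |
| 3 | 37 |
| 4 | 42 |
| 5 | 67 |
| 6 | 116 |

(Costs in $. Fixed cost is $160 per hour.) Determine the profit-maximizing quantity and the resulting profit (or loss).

q = 4; profit = -$142

Profit at each row (π = 15q − TC): q=0: -160; q=1: -174; q=2: -166; q=3: -152; q=4: -142; q=5: -152; q=6: -186.
Profit is maximized at q = 4. AVC there is 42/4 = $10.50 ≤ P, so producing beats shutting down (which would give -$160).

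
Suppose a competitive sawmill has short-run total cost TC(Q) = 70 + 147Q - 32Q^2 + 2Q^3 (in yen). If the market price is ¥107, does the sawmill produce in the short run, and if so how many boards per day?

Produce at Q = 10

Strip out fixed cost: VC = 147Q - 32Q^2 + 2Q^3. Then AVC = 147 - 32Q + 2Q^2 and MC = 147 - 64Q + 6Q^2.
AVC is minimized where dAVC/dQ = -32 + 4Q = 0, at Q = 8; min AVC = 147 - 32·8 + 2·8^2 = ¥19.
Since P = ¥107 ≥ min AVC = ¥19, price covers variable cost and the firm should produce.
Solving P = MC: 40 - 64Q + 6Q^2 = 0 ⇒ Q = 2/3 or 10. On the upward-sloping branch, Q* = 10.
Check: AVC at Q = 10 is ¥27 ≤ P, so revenue covers variable cost.
Profit = P·Q − TC = 107·10 − 340 = ¥730.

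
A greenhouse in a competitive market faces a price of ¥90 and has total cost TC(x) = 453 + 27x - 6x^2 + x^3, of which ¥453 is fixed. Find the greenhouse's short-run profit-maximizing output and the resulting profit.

AVC = 27 - 6x + x^2; min AVC = ¥18 at x = 3. Since P = ¥90 ≥ min AVC, the firm produces.
MC = 27 - 12x + 3x^2. Setting P = MC and taking the root on the rising branch gives x* = 7.
TR = 90·7 = 630. TC = 453 + 238 = 691. Profit = 630 − 691 = -¥61.
By producing, the firm covers all variable cost plus ¥392 of fixed cost; shutting down would lose the full ¥453.

Profit = -¥61 at x = 7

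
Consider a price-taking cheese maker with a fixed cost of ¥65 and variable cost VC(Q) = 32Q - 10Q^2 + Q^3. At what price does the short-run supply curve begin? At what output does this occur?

¥7 per unit, at Q = 5

Short-run supply begins at min AVC. From VC = 32Q - 10Q^2 + Q^3, AVC = 32 - 10Q + Q^2.
At the minimum of AVC, MC = AVC. MC = 32 - 20Q + 3Q^2; setting MC = AVC gives 2Q^2 - 10Q = 0, so Q = 5. min AVC = 7.
For P < ¥7 the firm produces nothing.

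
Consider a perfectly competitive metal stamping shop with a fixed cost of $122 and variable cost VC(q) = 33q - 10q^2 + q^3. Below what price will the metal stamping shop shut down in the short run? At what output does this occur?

Short-run supply begins at min AVC. From VC = 33q - 10q^2 + q^3, AVC = 33 - 10q + q^2.
dAVC/dq = -10 + 2q = 0 gives q = 5. min AVC = 33 - 10·5 + 5^2 = 8.
So the shutdown price is $8.

$8 per unit, at q = 5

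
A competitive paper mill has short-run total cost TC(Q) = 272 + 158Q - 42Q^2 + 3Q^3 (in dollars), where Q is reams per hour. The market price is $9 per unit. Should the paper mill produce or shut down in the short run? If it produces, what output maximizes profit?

Shut down

Variable cost is VC = 158Q - 42Q^2 + 3Q^3, so AVC = VC/Q = 158 - 42Q + 3Q^2 and MC = dTC/dQ = 158 - 84Q + 9Q^2.
AVC is minimized where dAVC/dQ = -42 + 6Q = 0, at Q = 7; min AVC = 158 - 42·7 + 3·7^2 = $11.
Since P = $9 < min AVC = $11, price fails to cover variable cost at any output.
Best response: produce nothing and absorb the $272 fixed cost.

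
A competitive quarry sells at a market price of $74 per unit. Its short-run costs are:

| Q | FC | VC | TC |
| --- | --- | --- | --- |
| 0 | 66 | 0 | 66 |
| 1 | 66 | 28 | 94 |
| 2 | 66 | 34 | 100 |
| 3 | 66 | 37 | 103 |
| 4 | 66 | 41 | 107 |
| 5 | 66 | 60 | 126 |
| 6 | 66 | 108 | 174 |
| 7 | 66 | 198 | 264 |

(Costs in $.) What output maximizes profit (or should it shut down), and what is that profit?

Q = 6; profit = $270

Tabulate TR − TC: Q=0: -66; Q=1: -20; Q=2: 48; Q=3: 119; Q=4: 189; Q=5: 244; Q=6: 270; Q=7: 254.
Profit is maximized at Q = 6. AVC there is 108/6 = $18 ≤ P, so producing beats shutting down (which would give -$66).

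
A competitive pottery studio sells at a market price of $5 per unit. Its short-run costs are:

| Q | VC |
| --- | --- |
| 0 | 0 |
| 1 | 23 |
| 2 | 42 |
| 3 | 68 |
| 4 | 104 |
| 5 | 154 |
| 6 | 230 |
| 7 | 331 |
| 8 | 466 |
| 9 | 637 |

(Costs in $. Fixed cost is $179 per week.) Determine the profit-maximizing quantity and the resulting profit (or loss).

Q = 0 (shut down); profit = -$179

Profit at each row (π = 5Q − TC): Q=0: -179; Q=1: -197; Q=2: -211; Q=3: -232; Q=4: -263; Q=5: -308; Q=6: -379; Q=7: -475; Q=8: -605; Q=9: -771.
Profit is highest at Q = 0. Equivalently, the lowest AVC in the table is 42/2 ≈ $21 at Q = 2, and P = $5 falls below it — price never covers variable cost, so the firm shuts down and loses only its fixed cost.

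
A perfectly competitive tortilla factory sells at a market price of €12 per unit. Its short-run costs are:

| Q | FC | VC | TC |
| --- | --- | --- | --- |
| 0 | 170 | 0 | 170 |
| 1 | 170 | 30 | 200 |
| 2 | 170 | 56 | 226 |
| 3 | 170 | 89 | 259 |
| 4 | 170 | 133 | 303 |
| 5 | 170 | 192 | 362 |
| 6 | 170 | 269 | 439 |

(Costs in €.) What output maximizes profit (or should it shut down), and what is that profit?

Q = 0 (shut down); profit = -€170

Compute π = P·Q − TC at each output: Q=0: -170; Q=1: -188; Q=2: -202; Q=3: -223; Q=4: -255; Q=5: -302; Q=6: -367.
Profit is highest at Q = 0. Equivalently, the lowest AVC in the table is 56/2 ≈ €28 at Q = 2, and P = €12 falls below it — price never covers variable cost, so the firm shuts down and loses only its fixed cost.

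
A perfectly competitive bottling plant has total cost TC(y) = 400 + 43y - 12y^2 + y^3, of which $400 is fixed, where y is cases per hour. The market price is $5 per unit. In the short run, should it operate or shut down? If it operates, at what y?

Shut down

From TC, MC = TC'(y) = 43 - 24y + 3y^2 and AVC = VC/y = 43 - 12y + y^2.
AVC is minimized where dAVC/dy = -12 + 2y = 0, at y = 6; min AVC = 43 - 12·6 + 6^2 = $7.
P = $5 lies below min AVC = $7; no output level covers variable cost.
Best response: produce nothing and absorb the $400 fixed cost.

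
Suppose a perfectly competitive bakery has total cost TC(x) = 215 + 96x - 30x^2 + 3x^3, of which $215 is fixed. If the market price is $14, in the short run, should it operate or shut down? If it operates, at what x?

Variable cost is VC = 96x - 30x^2 + 3x^3, so AVC = VC/x = 96 - 30x + 3x^2 and MC = dTC/dx = 96 - 60x + 9x^2.
AVC hits its minimum where MC = AVC, at x = 5, giving min AVC = 96 - 30·5 + 3·5^2 = $21.
Since P = $14 < min AVC = $21, price fails to cover variable cost at any output.
The firm minimizes its loss by shutting down and losing only its fixed cost of $215.

Shut down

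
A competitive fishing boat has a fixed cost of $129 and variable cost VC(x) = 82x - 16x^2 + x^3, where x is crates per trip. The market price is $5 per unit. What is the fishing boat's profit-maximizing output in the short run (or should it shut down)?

From TC, MC = TC'(x) = 82 - 32x + 3x^2 and AVC = VC/x = 82 - 16x + x^2.
The AVC parabola has its vertex at x = 16/2 = 8, where AVC = 82 - 16·8 + 8^2 = $18.
With P < min AVC ($5 < $18), every unit sold adds to the loss.
Shutting down limits the loss to fixed cost, $129.

Shut down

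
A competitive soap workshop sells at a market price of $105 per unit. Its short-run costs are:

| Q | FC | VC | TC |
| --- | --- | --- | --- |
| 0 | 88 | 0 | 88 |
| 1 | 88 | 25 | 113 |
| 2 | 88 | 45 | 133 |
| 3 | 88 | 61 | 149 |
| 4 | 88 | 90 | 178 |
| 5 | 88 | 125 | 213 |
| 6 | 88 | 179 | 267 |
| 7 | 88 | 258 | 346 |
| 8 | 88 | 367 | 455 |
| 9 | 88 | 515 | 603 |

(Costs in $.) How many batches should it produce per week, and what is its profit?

Profit at each row (π = 105Q − TC): Q=0: -88; Q=1: -8; Q=2: 77; Q=3: 166; Q=4: 242; Q=5: 312; Q=6: 363; Q=7: 389; Q=8: 385; Q=9: 342.
Profit is maximized at Q = 7. AVC there is 258/7 = $36.86 ≤ P, so producing beats shutting down (which would give -$88).

Q = 7; profit = $389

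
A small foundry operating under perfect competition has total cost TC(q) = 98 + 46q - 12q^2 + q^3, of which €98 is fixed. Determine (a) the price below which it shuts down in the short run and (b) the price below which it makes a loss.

Shutdown price = €10; break-even price = €25

Shutdown price = min AVC. AVC = 46 - 12q + q^2, with vertex at q = 6 and minimum €10.
ATC = 98/q + 46 - 12q + q^2. Setting dATC/dq = −98/q^2 − 12 + 2q = 0 gives q = 7 (since 2·7^3 − 12·7^2 = 98).
min ATC = 98/7 + 46 − 12·7 + 7^2 = €25. That is the break-even price.
Between these two prices the firm operates at a loss; above €25 it earns a profit.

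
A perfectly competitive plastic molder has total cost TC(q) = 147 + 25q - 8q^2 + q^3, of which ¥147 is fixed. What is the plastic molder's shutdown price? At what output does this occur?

The shutdown price is the minimum of AVC. VC = 25q - 8q^2 + q^3, so AVC = 25 - 8q + q^2.
dAVC/dq = -8 + 2q = 0 gives q = 4. min AVC = 25 - 8·4 + 4^2 = 9.
For P < ¥9 the firm produces nothing.

¥9 per unit, at q = 4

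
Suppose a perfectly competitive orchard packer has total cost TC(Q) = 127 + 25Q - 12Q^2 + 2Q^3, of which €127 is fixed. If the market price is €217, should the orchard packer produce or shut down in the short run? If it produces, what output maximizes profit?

Produce at Q = 8

Variable cost is VC = 25Q - 12Q^2 + 2Q^3, so AVC = VC/Q = 25 - 12Q + 2Q^2 and MC = dTC/dQ = 25 - 24Q + 6Q^2.
AVC is minimized where dAVC/dQ = -12 + 4Q = 0, at Q = 3; min AVC = 25 - 12·3 + 2·3^2 = €7.
Since P = €217 ≥ min AVC = €7, price covers variable cost and the firm should produce.
P = MC gives -192 - 24Q + 6Q^2 = 0, with roots -4 and 8. Take the larger (rising MC): Q* = 8.
Check: AVC at Q = 8 is €57 ≤ P, so revenue covers variable cost.
Profit = P·Q − TC = 217·8 − 583 = €1153.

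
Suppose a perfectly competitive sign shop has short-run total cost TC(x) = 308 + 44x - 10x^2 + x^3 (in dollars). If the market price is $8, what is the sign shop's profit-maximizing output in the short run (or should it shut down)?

Strip out fixed cost: VC = 44x - 10x^2 + x^3. Then AVC = 44 - 10x + x^2 and MC = 44 - 20x + 3x^2.
The AVC parabola has its vertex at x = 10/2 = 5, where AVC = 44 - 10·5 + 5^2 = $19.
Since P = $8 < min AVC = $19, price fails to cover variable cost at any output.
Shutting down limits the loss to fixed cost, $308.

Shut down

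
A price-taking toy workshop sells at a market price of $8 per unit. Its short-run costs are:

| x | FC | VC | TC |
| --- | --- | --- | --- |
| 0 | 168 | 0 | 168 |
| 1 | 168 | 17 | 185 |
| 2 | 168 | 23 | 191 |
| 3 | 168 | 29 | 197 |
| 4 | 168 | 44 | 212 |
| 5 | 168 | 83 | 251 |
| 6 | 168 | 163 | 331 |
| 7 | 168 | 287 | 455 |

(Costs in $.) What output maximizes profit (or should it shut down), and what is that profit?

Profit at each row (π = 8x − TC): x=0: -168; x=1: -177; x=2: -175; x=3: -173; x=4: -180; x=5: -211; x=6: -283; x=7: -399.
Profit is highest at x = 0. Equivalently, the lowest AVC in the table is 29/3 ≈ $9.67 at x = 3, and P = $8 falls below it — price never covers variable cost, so the firm shuts down and loses only its fixed cost.

x = 0 (shut down); profit = -$168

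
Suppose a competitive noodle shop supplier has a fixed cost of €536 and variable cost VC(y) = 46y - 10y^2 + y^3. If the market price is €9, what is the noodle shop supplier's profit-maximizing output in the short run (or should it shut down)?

Shut down

Strip out fixed cost: VC = 46y - 10y^2 + y^3. Then AVC = 46 - 10y + y^2 and MC = 46 - 20y + 3y^2.
AVC hits its minimum where MC = AVC, at y = 5, giving min AVC = 46 - 10·5 + 5^2 = €21.
P = €9 lies below min AVC = €21; no output level covers variable cost.
Shutting down limits the loss to fixed cost, €536.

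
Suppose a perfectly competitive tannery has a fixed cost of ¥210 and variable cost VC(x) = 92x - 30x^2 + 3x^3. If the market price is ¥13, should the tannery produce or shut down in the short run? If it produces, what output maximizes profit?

Shut down

Strip out fixed cost: VC = 92x - 30x^2 + 3x^3. Then AVC = 92 - 30x + 3x^2 and MC = 92 - 60x + 9x^2.
AVC is minimized where dAVC/dx = -30 + 6x = 0, at x = 5; min AVC = 92 - 30·5 + 3·5^2 = ¥17.
Since P = ¥13 < min AVC = ¥17, price fails to cover variable cost at any output.
Best response: produce nothing and absorb the ¥210 fixed cost.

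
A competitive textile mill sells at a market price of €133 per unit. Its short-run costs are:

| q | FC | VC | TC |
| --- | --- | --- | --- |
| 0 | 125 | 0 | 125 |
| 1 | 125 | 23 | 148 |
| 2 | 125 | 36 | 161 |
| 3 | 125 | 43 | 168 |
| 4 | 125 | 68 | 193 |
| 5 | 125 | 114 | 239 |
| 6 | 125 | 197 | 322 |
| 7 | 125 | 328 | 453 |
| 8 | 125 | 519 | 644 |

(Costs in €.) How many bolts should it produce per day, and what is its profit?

q = 7; profit = €478

Compute π = P·q − TC at each output: q=0: -125; q=1: -15; q=2: 105; q=3: 231; q=4: 339; q=5: 426; q=6: 476; q=7: 478; q=8: 420.
Profit is maximized at q = 7. AVC there is 328/7 = €46.86 ≤ P, so producing beats shutting down (which would give -€125).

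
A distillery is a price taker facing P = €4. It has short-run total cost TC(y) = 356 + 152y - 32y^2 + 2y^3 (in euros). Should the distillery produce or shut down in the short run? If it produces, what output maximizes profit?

Shut down

Variable cost is VC = 152y - 32y^2 + 2y^3, so AVC = VC/y = 152 - 32y + 2y^2 and MC = dTC/dy = 152 - 64y + 6y^2.
AVC hits its minimum where MC = AVC, at y = 8, giving min AVC = 152 - 32·8 + 2·8^2 = €24.
With P < min AVC (€4 < €24), every unit sold adds to the loss.
Best response: produce nothing and absorb the €356 fixed cost.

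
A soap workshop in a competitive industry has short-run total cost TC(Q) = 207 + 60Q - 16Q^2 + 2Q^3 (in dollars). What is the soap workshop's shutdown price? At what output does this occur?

Short-run supply begins at min AVC. From VC = 60Q - 16Q^2 + 2Q^3, AVC = 60 - 16Q + 2Q^2.
dAVC/dQ = -16 + 4Q = 0 gives Q = 4. min AVC = 60 - 16·4 + 2·4^2 = 28.
So the shutdown price is $28.

$28 per unit, at Q = 4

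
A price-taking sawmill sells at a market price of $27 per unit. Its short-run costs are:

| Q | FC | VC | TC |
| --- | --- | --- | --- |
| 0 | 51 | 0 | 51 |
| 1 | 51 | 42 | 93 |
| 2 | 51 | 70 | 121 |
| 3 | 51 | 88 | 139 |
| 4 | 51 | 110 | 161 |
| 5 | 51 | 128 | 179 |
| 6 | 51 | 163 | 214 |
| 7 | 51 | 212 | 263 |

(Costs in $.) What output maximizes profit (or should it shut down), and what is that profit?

Tabulate TR − TC: Q=0: -51; Q=1: -66; Q=2: -67; Q=3: -58; Q=4: -53; Q=5: -44; Q=6: -52; Q=7: -74.
Profit is maximized at Q = 5. AVC there is 128/5 = $25.60 ≤ P, so producing beats shutting down (which would give -$51).

Q = 5; profit = -$44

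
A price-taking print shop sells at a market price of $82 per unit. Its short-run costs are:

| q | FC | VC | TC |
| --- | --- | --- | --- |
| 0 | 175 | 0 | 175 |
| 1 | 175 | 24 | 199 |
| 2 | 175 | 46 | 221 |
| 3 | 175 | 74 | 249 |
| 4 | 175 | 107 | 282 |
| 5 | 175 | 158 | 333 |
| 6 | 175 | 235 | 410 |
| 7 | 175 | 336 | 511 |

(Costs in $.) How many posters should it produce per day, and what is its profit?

q = 6; profit = $82

Profit at each row (π = 82q − TC): q=0: -175; q=1: -117; q=2: -57; q=3: -3; q=4: 46; q=5: 77; q=6: 82; q=7: 63.
Profit is maximized at q = 6. AVC there is 235/6 = $39.17 ≤ P, so producing beats shutting down (which would give -$175).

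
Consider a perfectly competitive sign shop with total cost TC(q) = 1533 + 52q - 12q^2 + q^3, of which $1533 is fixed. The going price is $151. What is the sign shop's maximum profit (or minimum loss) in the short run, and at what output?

Profit = -$323 at q = 11

AVC = 52 - 12q + q^2; min AVC = $16 at q = 6. Since P = $151 ≥ min AVC, the firm produces.
With MC = 52 - 24q + 3q^2, P = MC on the upward-sloping part at q* = 11.
TR = 151·11 = 1661. TC = 1533 + 451 = 1984. Profit = 1661 − 1984 = -$323.
That loss of $323 beats the $1533 the firm would lose by shutting down; producing recovers $1210 of fixed cost.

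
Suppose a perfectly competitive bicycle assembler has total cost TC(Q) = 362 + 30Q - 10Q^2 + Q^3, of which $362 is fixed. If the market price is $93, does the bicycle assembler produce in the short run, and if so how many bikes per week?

Produce at Q = 9

Strip out fixed cost: VC = 30Q - 10Q^2 + Q^3. Then AVC = 30 - 10Q + Q^2 and MC = 30 - 20Q + 3Q^2.
The AVC parabola has its vertex at Q = 10/2 = 5, where AVC = 30 - 10·5 + 5^2 = $5.
Because $93 ≥ $5, revenue can cover variable cost; the firm operates.
Set P = MC: 93 = 30 - 20Q + 3Q^2 → -63 - 20Q + 3Q^2 = 0. The roots are Q = -7/3 and Q = 9; the profit-maximizing output is on the rising part of MC, so Q* = 9.
Check: AVC at Q = 9 is $21 ≤ P, so revenue covers variable cost.
Profit = P·Q − TC = 93·9 − 551 = $286.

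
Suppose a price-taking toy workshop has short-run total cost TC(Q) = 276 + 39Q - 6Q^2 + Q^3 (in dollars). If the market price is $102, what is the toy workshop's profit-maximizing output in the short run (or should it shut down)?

From TC, MC = TC'(Q) = 39 - 12Q + 3Q^2 and AVC = VC/Q = 39 - 6Q + Q^2.
AVC hits its minimum where MC = AVC, at Q = 3, giving min AVC = 39 - 6·3 + 3^2 = $30.
Since P = $102 ≥ min AVC = $30, price covers variable cost and the firm should produce.
Set P = MC: 102 = 39 - 12Q + 3Q^2 → -63 - 12Q + 3Q^2 = 0. The roots are Q = -3 and Q = 7; the profit-maximizing output is on the rising part of MC, so Q* = 7.
Check: AVC at Q = 7 is $46 ≤ P, so revenue covers variable cost.
Profit = P·Q − TC = 102·7 − 598 = $116.

Produce at Q = 7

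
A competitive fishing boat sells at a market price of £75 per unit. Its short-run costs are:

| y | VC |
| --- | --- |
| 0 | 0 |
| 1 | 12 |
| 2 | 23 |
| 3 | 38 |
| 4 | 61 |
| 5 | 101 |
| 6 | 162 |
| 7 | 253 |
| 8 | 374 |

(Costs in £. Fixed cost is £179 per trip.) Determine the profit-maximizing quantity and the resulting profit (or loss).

Profit at each row (π = 75y − TC): y=0: -179; y=1: -116; y=2: -52; y=3: 8; y=4: 60; y=5: 95; y=6: 109; y=7: 93; y=8: 47.
Profit is maximized at y = 6. AVC there is 162/6 = £27 ≤ P, so producing beats shutting down (which would give -£179).

y = 6; profit = £109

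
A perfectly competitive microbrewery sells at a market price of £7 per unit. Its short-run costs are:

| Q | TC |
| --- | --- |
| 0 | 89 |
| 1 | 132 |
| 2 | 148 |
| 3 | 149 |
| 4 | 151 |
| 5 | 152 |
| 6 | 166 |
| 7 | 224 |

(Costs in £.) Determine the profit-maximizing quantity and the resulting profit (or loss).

Q = 0 (shut down); profit = -£89

Tabulate TR − TC: Q=0: -89; Q=1: -125; Q=2: -134; Q=3: -128; Q=4: -123; Q=5: -117; Q=6: -124; Q=7: -175.
Profit is highest at Q = 0. Equivalently, the lowest AVC in the table is 63/5 ≈ £12.60 at Q = 5, and P = £7 falls below it — price never covers variable cost, so the firm shuts down and loses only its fixed cost.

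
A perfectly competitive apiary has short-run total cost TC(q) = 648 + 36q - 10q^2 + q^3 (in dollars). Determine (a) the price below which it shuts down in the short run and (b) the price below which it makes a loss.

AVC = 36 - 10q + q^2; minimized at q = 5, giving min AVC = $11. That is the shutdown price.
ATC = 648/q + 36 - 10q + q^2. Setting dATC/dq = −648/q^2 − 10 + 2q = 0 gives q = 9 (since 2·9^3 − 10·9^2 = 648).
min ATC = 648/9 + 36 − 10·9 + 9^2 = $99. That is the break-even price.
For $11 ≤ P < $99 the firm produces at a loss; below $11 it shuts down.

Shutdown price = $11; break-even price = $99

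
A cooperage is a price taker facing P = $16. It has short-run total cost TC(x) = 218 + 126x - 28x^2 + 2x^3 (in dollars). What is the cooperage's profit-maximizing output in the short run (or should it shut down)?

Shut down

From TC, MC = TC'(x) = 126 - 56x + 6x^2 and AVC = VC/x = 126 - 28x + 2x^2.
The AVC parabola has its vertex at x = 28/4 = 7, where AVC = 126 - 28·7 + 2·7^2 = $28.
Since P = $16 < min AVC = $28, price fails to cover variable cost at any output.
Shutting down limits the loss to fixed cost, $218.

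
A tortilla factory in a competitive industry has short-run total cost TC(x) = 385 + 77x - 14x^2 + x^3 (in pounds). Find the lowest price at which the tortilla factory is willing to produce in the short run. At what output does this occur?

£28 per unit, at x = 7

The firm shuts down when price falls below the minimum of average variable cost. AVC = VC/x = 77 - 14x + x^2.
dAVC/dx = -14 + 2x = 0 gives x = 7. min AVC = 77 - 14·7 + 7^2 = 28.
So the shutdown price is £28.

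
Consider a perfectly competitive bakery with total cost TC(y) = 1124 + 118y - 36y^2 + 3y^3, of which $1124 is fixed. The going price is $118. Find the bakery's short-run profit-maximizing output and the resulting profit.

AVC = 118 - 36y + 3y^2; min AVC = $10 at y = 6. Since P = $118 ≥ min AVC, the firm produces.
MC = 118 - 72y + 9y^2. Setting P = MC and taking the root on the rising branch gives y* = 8.
TR = 118·8 = 944. TC = 1124 + 176 = 1300. Profit = 944 − 1300 = -$356.
Shutting down would mean losing the fixed cost of $1124, so operating at a loss of $356 is better by $768.

Profit = -$356 at y = 8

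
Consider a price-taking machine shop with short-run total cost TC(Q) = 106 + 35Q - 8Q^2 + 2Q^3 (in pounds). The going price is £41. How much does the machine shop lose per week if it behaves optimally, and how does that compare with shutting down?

AVC = 35 - 8Q + 2Q^2; min AVC = £27 at Q = 2. Since P = £41 ≥ min AVC, the firm produces.
With MC = 35 - 16Q + 6Q^2, P = MC on the upward-sloping part at Q* = 3.
TR = 41·3 = 123. TC = 106 + 87 = 193. Profit = 123 − 193 = -£70.
By producing, the firm covers all variable cost plus £36 of fixed cost; shutting down would lose the full £106.

Profit = -£70 at Q = 3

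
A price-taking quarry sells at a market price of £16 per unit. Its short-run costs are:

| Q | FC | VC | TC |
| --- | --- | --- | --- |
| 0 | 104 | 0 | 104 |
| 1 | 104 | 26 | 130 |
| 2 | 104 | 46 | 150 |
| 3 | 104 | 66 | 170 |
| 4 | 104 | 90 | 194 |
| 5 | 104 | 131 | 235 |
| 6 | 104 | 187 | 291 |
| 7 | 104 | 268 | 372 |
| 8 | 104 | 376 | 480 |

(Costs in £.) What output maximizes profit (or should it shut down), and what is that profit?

Q = 0 (shut down); profit = -£104

Tabulate TR − TC: Q=0: -104; Q=1: -114; Q=2: -118; Q=3: -122; Q=4: -130; Q=5: -155; Q=6: -195; Q=7: -260; Q=8: -352.
Profit is highest at Q = 0. Equivalently, the lowest AVC in the table is 66/3 ≈ £22 at Q = 3, and P = £16 falls below it — price never covers variable cost, so the firm shuts down and loses only its fixed cost.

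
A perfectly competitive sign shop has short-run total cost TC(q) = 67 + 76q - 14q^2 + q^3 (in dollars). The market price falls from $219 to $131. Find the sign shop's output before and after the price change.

MC = 76 - 28q + 3q^2; the shutdown threshold is min AVC = $27 (at q = 7).
At P = $219 ≥ min AVC, set P = MC on the rising branch: q = 13.
At P = $131 ≥ min AVC, set P = MC: q = 11. The firm stays open but cuts output.

Output falls from 13 to 11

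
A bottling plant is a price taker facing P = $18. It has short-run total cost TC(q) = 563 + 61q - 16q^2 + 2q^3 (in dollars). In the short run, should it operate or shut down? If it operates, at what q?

Variable cost is VC = 61q - 16q^2 + 2q^3, so AVC = VC/q = 61 - 16q + 2q^2 and MC = dTC/dq = 61 - 32q + 6q^2.
The AVC parabola has its vertex at q = 16/4 = 4, where AVC = 61 - 16·4 + 2·4^2 = $29.
With P < min AVC ($18 < $29), every unit sold adds to the loss.
The firm minimizes its loss by shutting down and losing only its fixed cost of $563.

Shut down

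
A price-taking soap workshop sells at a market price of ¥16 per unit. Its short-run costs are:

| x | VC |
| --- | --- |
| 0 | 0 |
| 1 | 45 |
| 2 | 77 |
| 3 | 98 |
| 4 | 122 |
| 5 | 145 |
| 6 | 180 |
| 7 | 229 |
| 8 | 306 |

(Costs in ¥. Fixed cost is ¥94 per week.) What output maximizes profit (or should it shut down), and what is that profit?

Compute π = P·x − TC at each output: x=0: -94; x=1: -123; x=2: -139; x=3: -144; x=4: -152; x=5: -159; x=6: -178; x=7: -211; x=8: -272.
Profit is highest at x = 0. Equivalently, the lowest AVC in the table is 145/5 ≈ ¥29 at x = 5, and P = ¥16 falls below it — price never covers variable cost, so the firm shuts down and loses only its fixed cost.

x = 0 (shut down); profit = -¥94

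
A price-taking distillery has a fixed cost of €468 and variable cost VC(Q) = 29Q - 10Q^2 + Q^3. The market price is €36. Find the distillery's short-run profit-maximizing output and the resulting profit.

Profit = -€272 at Q = 7

AVC = 29 - 10Q + Q^2 has its minimum €4 at Q = 5; price €36 clears that bar, so the firm operates.
With MC = 29 - 20Q + 3Q^2, P = MC on the upward-sloping part at Q* = 7.
TR = 36·7 = 252. TC = 468 + 56 = 524. Profit = 252 − 524 = -€272.
By producing, the firm covers all variable cost plus €196 of fixed cost; shutting down would lose the full €468.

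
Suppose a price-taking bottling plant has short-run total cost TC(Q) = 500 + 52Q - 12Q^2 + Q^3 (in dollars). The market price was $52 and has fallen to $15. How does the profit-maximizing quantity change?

AVC = 52 - 12Q + Q^2, minimized at Q = 6 where min AVC = $16. MC = 52 - 24Q + 3Q^2.
At P = $52 ≥ min AVC, set P = MC on the rising branch: Q = 8.
At P = $15 < min AVC = $16, price no longer covers variable cost at any output, so the firm shuts down: Q = 0.

Output falls from 8 to 0 (the firm shuts down)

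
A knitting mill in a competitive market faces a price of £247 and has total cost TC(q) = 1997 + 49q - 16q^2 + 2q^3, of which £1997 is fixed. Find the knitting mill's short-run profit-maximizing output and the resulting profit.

AVC = 49 - 16q + 2q^2; min AVC = £17 at q = 4. Since P = £247 ≥ min AVC, the firm produces.
MC = 49 - 32q + 6q^2. Setting P = MC and taking the root on the rising branch gives q* = 9.
TR = 247·9 = 2223. TC = 1997 + 603 = 2600. Profit = 2223 − 2600 = -£377.
Shutting down would mean losing the fixed cost of £1997, so operating at a loss of £377 is better by £1620.

Profit = -£377 at q = 9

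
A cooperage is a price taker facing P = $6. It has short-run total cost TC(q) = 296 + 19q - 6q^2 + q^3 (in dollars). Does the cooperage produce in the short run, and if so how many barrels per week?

Shut down

Variable cost is VC = 19q - 6q^2 + q^3, so AVC = VC/q = 19 - 6q + q^2 and MC = dTC/dq = 19 - 12q + 3q^2.
The AVC parabola has its vertex at q = 6/2 = 3, where AVC = 19 - 6·3 + 3^2 = $10.
With P < min AVC ($6 < $10), every unit sold adds to the loss.
Best response: produce nothing and absorb the $296 fixed cost.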